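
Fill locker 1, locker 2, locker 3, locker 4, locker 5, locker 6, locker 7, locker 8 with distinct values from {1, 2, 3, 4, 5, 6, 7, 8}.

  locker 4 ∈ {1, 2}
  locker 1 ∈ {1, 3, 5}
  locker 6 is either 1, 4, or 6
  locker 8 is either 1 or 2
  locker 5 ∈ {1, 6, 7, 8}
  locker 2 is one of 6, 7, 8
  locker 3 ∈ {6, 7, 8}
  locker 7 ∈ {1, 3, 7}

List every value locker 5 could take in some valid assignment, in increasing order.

The 8 variables together cover exactly {1, 2, 3, 4, 5, 6, 7, 8} — 8 values for 8 variables — and 4 appears only in locker 6's list, so locker 6 = 4.
The 7 still-open variables draw from only 7 values {1, 2, 3, 5, 6, 7, 8}, so each is used; only locker 1 can be 5, hence locker 1 = 5.
The 6 still-open variables together cover exactly {1, 2, 3, 6, 7, 8} — 6 values for 6 variables — and 3 appears only in locker 7's list, so locker 7 = 3.
The 2 variables locker 4 and locker 8 are confined to {1, 2}, which locks those values in; drop them from locker 5.
No further eliminations apply; locker 5 can still be any of 6, 7, 8.

6, 7, 8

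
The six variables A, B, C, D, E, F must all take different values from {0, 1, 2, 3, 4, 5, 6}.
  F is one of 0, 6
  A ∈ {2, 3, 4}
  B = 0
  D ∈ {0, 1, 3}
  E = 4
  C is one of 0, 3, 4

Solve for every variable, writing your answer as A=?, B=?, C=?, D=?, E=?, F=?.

B's domain is down to {0}, so B = 0. So C, D, F can't be 0.
E's domain is down to {4}, so E = 4. So A, C can't be 4.
That leaves F = 6.
That leaves C = 3. Remove 3 from A, D.
D's domain is down to {1}, so D = 1.
A has just one choice, so A = 2.

A=2, B=0, C=3, D=1, E=4, F=6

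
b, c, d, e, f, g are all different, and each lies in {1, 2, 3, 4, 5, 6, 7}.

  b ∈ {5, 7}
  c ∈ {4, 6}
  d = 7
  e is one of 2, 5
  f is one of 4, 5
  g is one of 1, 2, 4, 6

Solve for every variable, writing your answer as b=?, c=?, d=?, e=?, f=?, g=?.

d has just one choice, so d = 7. So b can't be 7.
b has just one choice, so b = 5. So e, f can't be 5.
e has just one choice, so e = 2. Remove 2 from g.
f has just one choice, so f = 4. So c, g can't be 4.
c's domain is down to {6}, so c = 6. So g can't be 6.
g must be 1 (only option left).

b=5, c=6, d=7, e=2, f=4, g=1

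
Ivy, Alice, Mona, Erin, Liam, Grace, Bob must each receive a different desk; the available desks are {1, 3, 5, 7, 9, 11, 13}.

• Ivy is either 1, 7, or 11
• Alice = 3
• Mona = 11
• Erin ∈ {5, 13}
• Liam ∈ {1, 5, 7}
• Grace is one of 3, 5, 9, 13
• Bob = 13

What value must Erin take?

Alice has just one choice, so Alice = 3. Eliminate 3 elsewhere: Grace.
Mona must be 11 (only option left). Remove 11 from Ivy.
Bob's domain is down to {13}, so Bob = 13. Eliminate 13 elsewhere: Erin, Grace.
So Erin = 5.

5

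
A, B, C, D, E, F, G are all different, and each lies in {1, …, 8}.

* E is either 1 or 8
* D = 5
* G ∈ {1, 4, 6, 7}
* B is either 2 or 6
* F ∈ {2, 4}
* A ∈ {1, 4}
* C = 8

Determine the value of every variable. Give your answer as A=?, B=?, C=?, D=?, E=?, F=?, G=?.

C has just one choice, so C = 8. So E can't be 8.
That leaves D = 5.
E's domain is down to {1}, so E = 1. Remove 1 from A, G.
A's domain is down to {4}, so A = 4. So F, G can't be 4.
F has just one choice, so F = 2. Remove 2 from B.
B has just one choice, so B = 6. So G can't be 6.
G has just one choice, so G = 7.

A=4, B=6, C=8, D=5, E=1, F=2, G=7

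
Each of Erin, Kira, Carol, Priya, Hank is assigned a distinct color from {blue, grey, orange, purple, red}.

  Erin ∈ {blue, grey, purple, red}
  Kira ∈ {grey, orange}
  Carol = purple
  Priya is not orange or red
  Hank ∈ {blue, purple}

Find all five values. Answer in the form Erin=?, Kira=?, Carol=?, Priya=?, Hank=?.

Carol has just one choice, so Carol = purple. Eliminate purple elsewhere: Erin, Priya, Hank.
That leaves Hank = blue. Strike blue from Erin, Priya.
Priya has just one choice, so Priya = grey. Eliminate grey elsewhere: Erin, Kira.
Erin must be red (only option left).
That leaves Kira = orange.

Erin=red, Kira=orange, Carol=purple, Priya=grey, Hank=blue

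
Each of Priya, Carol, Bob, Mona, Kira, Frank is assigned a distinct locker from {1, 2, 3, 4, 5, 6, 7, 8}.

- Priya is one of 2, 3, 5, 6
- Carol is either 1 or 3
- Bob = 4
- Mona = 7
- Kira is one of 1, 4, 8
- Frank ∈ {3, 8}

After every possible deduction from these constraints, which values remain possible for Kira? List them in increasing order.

1, 8

Bob must be 4 (only option left). Eliminate 4 elsewhere: Kira.
That leaves Mona = 7.
The 3 variables Carol, Kira, Frank are confined to {1, 3, 8}, which locks those values in; drop them from Priya.
No further eliminations apply; Kira can still be any of 1, 8.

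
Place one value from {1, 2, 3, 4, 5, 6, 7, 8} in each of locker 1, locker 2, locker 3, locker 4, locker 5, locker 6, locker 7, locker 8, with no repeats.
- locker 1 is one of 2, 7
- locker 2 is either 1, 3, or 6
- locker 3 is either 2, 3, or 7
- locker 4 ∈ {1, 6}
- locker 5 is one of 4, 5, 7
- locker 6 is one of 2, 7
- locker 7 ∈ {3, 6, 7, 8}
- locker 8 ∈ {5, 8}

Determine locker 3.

3

The 8 variables together cover exactly {1, 2, 3, 4, 5, 6, 7, 8} — 8 values for 8 variables — and 4 appears only in locker 5's list, so locker 5 = 4.
The 7 still-open variables draw from only 7 values {1, 2, 3, 5, 6, 7, 8}, so each is used; only locker 8 can be 5, hence locker 8 = 5.
The 6 still-open variables together cover exactly {1, 2, 3, 6, 7, 8} — 6 values for 6 variables — and 8 appears only in locker 7's list, so locker 7 = 8.
locker 1 and locker 6 between them cover only {2, 7} — a naked pair. Remove those values from locker 3.
So locker 3 = 3.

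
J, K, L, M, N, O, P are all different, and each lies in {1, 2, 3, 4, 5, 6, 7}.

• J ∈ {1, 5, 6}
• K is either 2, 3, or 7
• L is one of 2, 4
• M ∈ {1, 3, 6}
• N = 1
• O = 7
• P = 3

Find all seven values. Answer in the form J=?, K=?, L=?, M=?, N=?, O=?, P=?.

J=5, K=2, L=4, M=6, N=1, O=7, P=3

N has just one choice, so N = 1. So J, M can't be 1.
O must be 7 (only option left). Eliminate 7 elsewhere: K.
That leaves P = 3. So K, M can't be 3.
K has just one choice, so K = 2. Strike 2 from L.
That leaves L = 4.
M must be 6 (only option left). Remove 6 from J.
That leaves J = 5.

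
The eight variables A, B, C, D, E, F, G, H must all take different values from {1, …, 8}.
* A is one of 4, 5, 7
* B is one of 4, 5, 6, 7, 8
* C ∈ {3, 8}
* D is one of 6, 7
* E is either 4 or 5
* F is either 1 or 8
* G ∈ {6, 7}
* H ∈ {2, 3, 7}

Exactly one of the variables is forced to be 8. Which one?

The 8 variables draw from only 8 values {1, 2, 3, 4, 5, 6, 7, 8}, so each is used; only F can be 1, hence F = 1.
Among the 7 still-open variables, 2 fits only H (and all 7 values in {2, 3, 4, 5, 6, 7, 8} must be used), so H = 2.
The 6 still-open variables draw from only 6 values {3, 4, 5, 6, 7, 8}, so each is used; only C can be 3, hence C = 3.
The 5 still-open variables together cover exactly {4, 5, 6, 7, 8} — 5 values for 5 variables — and 8 appears only in B's list, so B = 8.

B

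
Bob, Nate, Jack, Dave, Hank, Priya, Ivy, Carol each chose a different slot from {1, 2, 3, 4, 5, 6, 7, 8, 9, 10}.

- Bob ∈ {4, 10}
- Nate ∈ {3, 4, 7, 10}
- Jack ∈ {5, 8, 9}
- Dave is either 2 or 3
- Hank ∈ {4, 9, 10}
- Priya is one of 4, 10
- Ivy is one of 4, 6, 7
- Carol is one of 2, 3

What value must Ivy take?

6

Bob and Priya between them cover only {4, 10} — a naked pair. Remove those values from Nate, Hank, Ivy.
That leaves Hank = 9. Eliminate 9 elsewhere: Jack.
The 2 variables Dave and Carol are confined to {2, 3}, which locks those values in; drop them from Nate.
That leaves Nate = 7. Eliminate 7 elsewhere: Ivy.
So Ivy = 6.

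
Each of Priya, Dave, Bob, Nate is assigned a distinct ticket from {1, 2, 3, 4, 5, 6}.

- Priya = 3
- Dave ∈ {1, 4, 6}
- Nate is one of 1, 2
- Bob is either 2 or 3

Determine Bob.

2

Priya must be 3 (only option left). Remove 3 from Bob.
So Bob = 2.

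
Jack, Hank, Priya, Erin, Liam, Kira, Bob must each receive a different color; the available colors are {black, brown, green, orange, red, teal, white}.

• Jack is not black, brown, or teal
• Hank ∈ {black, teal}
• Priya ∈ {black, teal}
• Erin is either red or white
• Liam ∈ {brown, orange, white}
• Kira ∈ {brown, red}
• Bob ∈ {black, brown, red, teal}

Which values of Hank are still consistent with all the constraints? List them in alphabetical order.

black, teal

The 7 variables together cover exactly {black, brown, green, orange, red, teal, white} — 7 values for 7 variables — and green appears only in Jack's list, so Jack = green.
The 6 still-open variables draw from only 6 values {black, brown, orange, red, teal, white}, so each is used; only Liam can be orange, hence Liam = orange.
The 5 still-open variables draw from only 5 values {black, brown, red, teal, white}, so each is used; only Erin can be white, hence Erin = white.
Hank and Priya share exactly the 2 values {black, teal}; by pigeonhole those values go to them, so strike black, teal from Bob.
No further eliminations apply; Hank can still be any of black, teal.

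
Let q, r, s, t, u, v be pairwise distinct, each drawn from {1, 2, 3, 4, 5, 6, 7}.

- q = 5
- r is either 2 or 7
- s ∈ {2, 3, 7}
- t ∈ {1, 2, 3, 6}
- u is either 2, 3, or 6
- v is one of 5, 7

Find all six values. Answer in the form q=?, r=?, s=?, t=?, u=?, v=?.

q=5, r=2, s=3, t=1, u=6, v=7

q has just one choice, so q = 5. Remove 5 from v.
v's domain is down to {7}, so v = 7. Remove 7 from r, s.
r has just one choice, so r = 2. Strike 2 from s, t, u.
That leaves s = 3. So t, u can't be 3.
u must be 6 (only option left). Remove 6 from t.
t must be 1 (only option left).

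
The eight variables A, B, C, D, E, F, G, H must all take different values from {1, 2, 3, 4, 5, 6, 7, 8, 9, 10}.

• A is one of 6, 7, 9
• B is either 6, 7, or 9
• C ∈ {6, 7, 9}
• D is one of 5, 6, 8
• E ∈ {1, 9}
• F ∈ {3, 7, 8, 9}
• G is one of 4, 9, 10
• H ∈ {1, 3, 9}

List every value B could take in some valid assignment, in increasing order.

6, 7, 9

A, B, C share exactly the 3 values {6, 7, 9}; by pigeonhole those values go to them, so strike 6, 7, 9 from D, E, F, G, H.
E's domain is down to {1}, so E = 1. So H can't be 1.
H's domain is down to {3}, so H = 3. Remove 3 from F.
F's domain is down to {8}, so F = 8. Eliminate 8 elsewhere: D.
D must be 5 (only option left).
No further eliminations apply; B can still be any of 6, 7, 9.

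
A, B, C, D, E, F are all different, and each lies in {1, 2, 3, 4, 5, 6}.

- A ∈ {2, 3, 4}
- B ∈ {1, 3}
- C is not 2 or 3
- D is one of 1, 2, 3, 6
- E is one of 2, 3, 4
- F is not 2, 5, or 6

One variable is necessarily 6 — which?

Among the 6 variables, 5 fits only C (and all 6 values in {1, 2, 3, 4, 5, 6} must be used), so C = 5.
The 5 still-open variables draw from only 5 values {1, 2, 3, 4, 6}, so each is used; only D can be 6, hence D = 6.

D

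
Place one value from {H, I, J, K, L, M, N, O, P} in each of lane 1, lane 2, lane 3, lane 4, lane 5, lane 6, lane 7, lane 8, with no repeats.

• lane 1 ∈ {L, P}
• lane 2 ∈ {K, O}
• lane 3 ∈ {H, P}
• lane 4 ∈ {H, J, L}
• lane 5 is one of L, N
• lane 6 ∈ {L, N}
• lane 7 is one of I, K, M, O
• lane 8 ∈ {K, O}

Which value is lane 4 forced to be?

J

lane 2 and lane 8 between them cover only {K, O} — a naked pair. Remove those values from lane 7.
The 2 variables lane 5 and lane 6 are confined to {L, N}, which locks those values in; drop them from lane 1, lane 4.
lane 1's domain is down to {P}, so lane 1 = P. Strike P from lane 3.
That leaves lane 3 = H. Eliminate H elsewhere: lane 4.
So lane 4 = J.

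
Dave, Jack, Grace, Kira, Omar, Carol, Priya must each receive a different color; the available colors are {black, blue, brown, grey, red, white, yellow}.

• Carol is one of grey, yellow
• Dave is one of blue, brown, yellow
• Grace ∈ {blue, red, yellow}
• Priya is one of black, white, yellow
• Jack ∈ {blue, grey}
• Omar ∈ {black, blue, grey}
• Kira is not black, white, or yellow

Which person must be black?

The 7 variables draw from only 7 values {black, blue, brown, grey, red, white, yellow}, so each is used; only Priya can be white, hence Priya = white.
The 6 still-open variables together cover exactly {black, blue, brown, grey, red, yellow} — 6 values for 6 variables — and black appears only in Omar's list, so Omar = black.

Omar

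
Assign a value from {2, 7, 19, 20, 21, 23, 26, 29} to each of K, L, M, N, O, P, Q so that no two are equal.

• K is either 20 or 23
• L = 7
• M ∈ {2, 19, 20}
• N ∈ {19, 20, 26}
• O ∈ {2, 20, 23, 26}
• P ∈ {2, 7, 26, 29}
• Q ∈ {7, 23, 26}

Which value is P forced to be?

29

L has just one choice, so L = 7. Eliminate 7 elsewhere: P, Q.
Among the 6 still-open variables, 29 fits only P (and all 6 values in {2, 19, 20, 23, 26, 29} must be used), so P = 29.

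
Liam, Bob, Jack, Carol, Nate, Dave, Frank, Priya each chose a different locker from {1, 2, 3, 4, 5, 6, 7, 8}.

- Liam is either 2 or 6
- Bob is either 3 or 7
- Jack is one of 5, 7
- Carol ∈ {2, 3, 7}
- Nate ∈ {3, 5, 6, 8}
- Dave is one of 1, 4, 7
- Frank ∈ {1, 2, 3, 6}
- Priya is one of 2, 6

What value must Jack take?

The 8 variables draw from only 8 values {1, 2, 3, 4, 5, 6, 7, 8}, so each is used; only Dave can be 4, hence Dave = 4.
Among the 7 still-open variables, 1 fits only Frank (and all 7 values in {1, 2, 3, 5, 6, 7, 8} must be used), so Frank = 1.
The 6 still-open variables together cover exactly {2, 3, 5, 6, 7, 8} — 6 values for 6 variables — and 8 appears only in Nate's list, so Nate = 8.
Among the 5 still-open variables, 5 fits only Jack (and all 5 values in {2, 3, 5, 6, 7} must be used), so Jack = 5.

5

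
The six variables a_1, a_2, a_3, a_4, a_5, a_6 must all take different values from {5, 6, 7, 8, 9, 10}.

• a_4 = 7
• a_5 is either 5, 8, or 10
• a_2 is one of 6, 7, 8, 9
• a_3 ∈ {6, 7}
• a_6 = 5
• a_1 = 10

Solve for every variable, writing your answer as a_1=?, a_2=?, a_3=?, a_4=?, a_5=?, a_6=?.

a_1 must be 10 (only option left). Strike 10 from a_5.
That leaves a_4 = 7. Remove 7 from a_2, a_3.
That leaves a_6 = 5. Remove 5 from a_5.
a_3's domain is down to {6}, so a_3 = 6. Strike 6 from a_2.
a_5's domain is down to {8}, so a_5 = 8. So a_2 can't be 8.
a_2's domain is down to {9}, so a_2 = 9.

a_1=10, a_2=9, a_3=6, a_4=7, a_5=8, a_6=5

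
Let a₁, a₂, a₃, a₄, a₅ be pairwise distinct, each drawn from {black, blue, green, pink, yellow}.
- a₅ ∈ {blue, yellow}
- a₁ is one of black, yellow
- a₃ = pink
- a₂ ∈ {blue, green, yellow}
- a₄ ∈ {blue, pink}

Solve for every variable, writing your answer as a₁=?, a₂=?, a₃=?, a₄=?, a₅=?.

a₁=black, a₂=green, a₃=pink, a₄=blue, a₅=yellow

a₃ must be pink (only option left). Strike pink from a₄.
a₄ must be blue (only option left). So a₂, a₅ can't be blue.
That leaves a₅ = yellow. Remove yellow from a₁, a₂.
a₁ has just one choice, so a₁ = black.
a₂ must be green (only option left).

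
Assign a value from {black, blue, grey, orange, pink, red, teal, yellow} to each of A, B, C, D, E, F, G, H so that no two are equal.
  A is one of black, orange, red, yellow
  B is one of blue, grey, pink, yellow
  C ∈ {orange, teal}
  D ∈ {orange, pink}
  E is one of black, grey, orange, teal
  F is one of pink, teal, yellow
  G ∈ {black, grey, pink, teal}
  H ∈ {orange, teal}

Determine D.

pink

The 8 variables draw from only 8 values {black, blue, grey, orange, pink, red, teal, yellow}, so each is used; only B can be blue, hence B = blue.
The 7 still-open variables together cover exactly {black, grey, orange, pink, red, teal, yellow} — 7 values for 7 variables — and red appears only in A's list, so A = red.
Among the 6 still-open variables, yellow fits only F (and all 6 values in {black, grey, orange, pink, teal, yellow} must be used), so F = yellow.
C and H share exactly the 2 values {orange, teal}; by pigeonhole those values go to them, so strike orange, teal from D, E, G.
So D = pink.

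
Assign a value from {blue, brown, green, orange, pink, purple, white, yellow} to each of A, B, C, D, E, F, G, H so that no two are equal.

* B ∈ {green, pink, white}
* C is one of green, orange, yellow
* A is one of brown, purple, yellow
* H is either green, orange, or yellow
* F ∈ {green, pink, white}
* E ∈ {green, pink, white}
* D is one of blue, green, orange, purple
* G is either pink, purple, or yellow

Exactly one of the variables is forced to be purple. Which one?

The 8 variables draw from only 8 values {blue, brown, green, orange, pink, purple, white, yellow}, so each is used; only D can be blue, hence D = blue.
The 7 still-open variables together cover exactly {brown, green, orange, pink, purple, white, yellow} — 7 values for 7 variables — and brown appears only in A's list, so A = brown.
The 6 still-open variables draw from only 6 values {green, orange, pink, purple, white, yellow}, so each is used; only G can be purple, hence G = purple.

G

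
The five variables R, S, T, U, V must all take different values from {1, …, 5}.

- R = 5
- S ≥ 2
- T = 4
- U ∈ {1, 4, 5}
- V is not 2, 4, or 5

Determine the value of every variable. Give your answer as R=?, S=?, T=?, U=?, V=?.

R must be 5 (only option left). Strike 5 from S, U.
T has just one choice, so T = 4. Strike 4 from S, U.
U has just one choice, so U = 1. Remove 1 from V.
V has just one choice, so V = 3. Strike 3 from S.
S has just one choice, so S = 2.

R=5, S=2, T=4, U=1, V=3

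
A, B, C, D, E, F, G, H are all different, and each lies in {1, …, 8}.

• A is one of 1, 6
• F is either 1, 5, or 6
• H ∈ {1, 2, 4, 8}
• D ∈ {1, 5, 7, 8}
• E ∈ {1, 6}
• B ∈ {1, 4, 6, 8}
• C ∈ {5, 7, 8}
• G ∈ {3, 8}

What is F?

5

Among the 8 variables, 2 fits only H (and all 8 values in {1, 2, 3, 4, 5, 6, 7, 8} must be used), so H = 2.
The 7 still-open variables draw from only 7 values {1, 3, 4, 5, 6, 7, 8}, so each is used; only G can be 3, hence G = 3.
The 6 still-open variables draw from only 6 values {1, 4, 5, 6, 7, 8}, so each is used; only B can be 4, hence B = 4.
The 2 variables A and E are confined to {1, 6}, which locks those values in; drop them from D, F.
So F = 5.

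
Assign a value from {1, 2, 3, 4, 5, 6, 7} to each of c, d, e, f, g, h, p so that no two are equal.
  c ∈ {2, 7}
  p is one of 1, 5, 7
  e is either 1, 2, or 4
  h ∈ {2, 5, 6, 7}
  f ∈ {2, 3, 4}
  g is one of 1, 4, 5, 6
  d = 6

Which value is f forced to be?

d has just one choice, so d = 6. Strike 6 from g, h.
The 6 still-open variables draw from only 6 values {1, 2, 3, 4, 5, 7}, so each is used; only f can be 3, hence f = 3.

3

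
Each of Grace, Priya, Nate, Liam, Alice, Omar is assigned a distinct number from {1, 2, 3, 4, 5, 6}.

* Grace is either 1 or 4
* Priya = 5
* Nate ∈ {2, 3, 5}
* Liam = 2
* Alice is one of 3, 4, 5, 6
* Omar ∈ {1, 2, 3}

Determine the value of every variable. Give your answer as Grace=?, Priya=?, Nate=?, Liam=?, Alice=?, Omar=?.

Grace=4, Priya=5, Nate=3, Liam=2, Alice=6, Omar=1

Priya must be 5 (only option left). So Nate, Alice can't be 5.
Liam must be 2 (only option left). Strike 2 from Nate, Omar.
That leaves Nate = 3. So Alice, Omar can't be 3.
Omar has just one choice, so Omar = 1. Remove 1 from Grace.
Grace has just one choice, so Grace = 4. Remove 4 from Alice.
Alice must be 6 (only option left).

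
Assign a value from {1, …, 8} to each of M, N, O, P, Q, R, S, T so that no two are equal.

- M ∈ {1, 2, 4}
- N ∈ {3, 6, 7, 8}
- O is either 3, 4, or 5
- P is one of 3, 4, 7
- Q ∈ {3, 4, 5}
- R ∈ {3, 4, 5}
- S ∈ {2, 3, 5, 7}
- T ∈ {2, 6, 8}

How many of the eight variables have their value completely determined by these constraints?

3

The 8 variables draw from only 8 values {1, 2, 3, 4, 5, 6, 7, 8}, so each is used; only M can be 1, hence M = 1.
O, Q, R between them cover only {3, 4, 5} — a naked triple. Remove those values from N, P, S.
P has just one choice, so P = 7. So N, S can't be 7.
S's domain is down to {2}, so S = 2. So T can't be 2.
Determined: M=1, P=7, S=2. The other variables each still have more than one consistent value. That makes 3.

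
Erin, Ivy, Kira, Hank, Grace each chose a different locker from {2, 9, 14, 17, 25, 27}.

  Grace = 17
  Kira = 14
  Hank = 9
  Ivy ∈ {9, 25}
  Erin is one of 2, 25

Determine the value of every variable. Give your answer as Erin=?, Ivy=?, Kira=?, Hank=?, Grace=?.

Erin=2, Ivy=25, Kira=14, Hank=9, Grace=17

Kira has just one choice, so Kira = 14.
Hank has just one choice, so Hank = 9. Strike 9 from Ivy.
That leaves Grace = 17.
Ivy has just one choice, so Ivy = 25. So Erin can't be 25.
Erin must be 2 (only option left).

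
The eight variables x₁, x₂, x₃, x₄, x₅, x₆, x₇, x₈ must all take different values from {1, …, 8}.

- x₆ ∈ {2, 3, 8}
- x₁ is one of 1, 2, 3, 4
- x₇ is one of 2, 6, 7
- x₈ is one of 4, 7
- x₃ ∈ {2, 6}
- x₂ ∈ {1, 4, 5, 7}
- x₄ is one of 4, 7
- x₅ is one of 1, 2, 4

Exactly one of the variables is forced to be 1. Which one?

x₅

The 8 variables together cover exactly {1, 2, 3, 4, 5, 6, 7, 8} — 8 values for 8 variables — and 5 appears only in x₂'s list, so x₂ = 5.
The 7 still-open variables together cover exactly {1, 2, 3, 4, 6, 7, 8} — 7 values for 7 variables — and 8 appears only in x₆'s list, so x₆ = 8.
The 6 still-open variables together cover exactly {1, 2, 3, 4, 6, 7} — 6 values for 6 variables — and 3 appears only in x₁'s list, so x₁ = 3.
The 5 still-open variables together cover exactly {1, 2, 4, 6, 7} — 5 values for 5 variables — and 1 appears only in x₅'s list, so x₅ = 1.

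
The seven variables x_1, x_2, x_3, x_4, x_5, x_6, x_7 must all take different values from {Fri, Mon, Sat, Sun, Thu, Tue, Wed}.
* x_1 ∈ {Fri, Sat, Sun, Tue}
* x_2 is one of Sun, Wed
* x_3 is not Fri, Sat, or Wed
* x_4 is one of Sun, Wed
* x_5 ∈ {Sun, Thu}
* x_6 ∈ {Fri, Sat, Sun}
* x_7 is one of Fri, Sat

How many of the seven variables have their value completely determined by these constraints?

The 7 variables together cover exactly {Fri, Mon, Sat, Sun, Thu, Tue, Wed} — 7 values for 7 variables — and Mon appears only in x_3's list, so x_3 = Mon.
The 6 still-open variables together cover exactly {Fri, Sat, Sun, Thu, Tue, Wed} — 6 values for 6 variables — and Thu appears only in x_5's list, so x_5 = Thu.
The 5 still-open variables together cover exactly {Fri, Sat, Sun, Tue, Wed} — 5 values for 5 variables — and Tue appears only in x_1's list, so x_1 = Tue.
x_2 and x_4 between them cover only {Sun, Wed} — a naked pair. Remove those values from x_6.
Determined: x_1=Tue, x_3=Mon, x_5=Thu. The other variables each still have more than one consistent value. That makes 3.

3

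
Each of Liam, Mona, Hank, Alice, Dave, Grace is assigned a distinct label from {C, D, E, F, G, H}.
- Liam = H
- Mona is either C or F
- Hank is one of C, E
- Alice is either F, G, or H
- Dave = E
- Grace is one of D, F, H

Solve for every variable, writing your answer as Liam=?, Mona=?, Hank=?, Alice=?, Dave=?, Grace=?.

Liam=H, Mona=F, Hank=C, Alice=G, Dave=E, Grace=D

Liam must be H (only option left). So Alice, Grace can't be H.
That leaves Dave = E. Strike E from Hank.
Hank has just one choice, so Hank = C. Strike C from Mona.
That leaves Mona = F. Eliminate F elsewhere: Alice, Grace.
Alice has just one choice, so Alice = G.
That leaves Grace = D.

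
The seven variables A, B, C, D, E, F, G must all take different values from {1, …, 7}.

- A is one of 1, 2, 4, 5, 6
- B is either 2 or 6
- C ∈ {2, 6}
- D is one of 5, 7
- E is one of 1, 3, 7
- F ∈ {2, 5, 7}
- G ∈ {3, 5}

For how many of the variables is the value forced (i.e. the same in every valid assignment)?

3

The 7 variables together cover exactly {1, 2, 3, 4, 5, 6, 7} — 7 values for 7 variables — and 4 appears only in A's list, so A = 4.
Among the 6 still-open variables, 1 fits only E (and all 6 values in {1, 2, 3, 5, 6, 7} must be used), so E = 1.
The 5 still-open variables draw from only 5 values {2, 3, 5, 6, 7}, so each is used; only G can be 3, hence G = 3.
B and C share exactly the 2 values {2, 6}; by pigeonhole those values go to them, so strike 2, 6 from F.
Determined: A=4, E=1, G=3. The other variables each still have more than one consistent value. That makes 3.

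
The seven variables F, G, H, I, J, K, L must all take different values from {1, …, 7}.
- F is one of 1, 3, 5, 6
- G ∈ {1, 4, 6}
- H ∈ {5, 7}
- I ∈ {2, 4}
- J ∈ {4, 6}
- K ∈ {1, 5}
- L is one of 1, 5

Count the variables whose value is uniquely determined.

3

Among the 7 variables, 2 fits only I (and all 7 values in {1, 2, 3, 4, 5, 6, 7} must be used), so I = 2.
The 6 still-open variables draw from only 6 values {1, 3, 4, 5, 6, 7}, so each is used; only F can be 3, hence F = 3.
Among the 5 still-open variables, 7 fits only H (and all 5 values in {1, 4, 5, 6, 7} must be used), so H = 7.
K and L between them cover only {1, 5} — a naked pair. Remove those values from G.
Determined: F=3, H=7, I=2. The other variables each still have more than one consistent value. That makes 3.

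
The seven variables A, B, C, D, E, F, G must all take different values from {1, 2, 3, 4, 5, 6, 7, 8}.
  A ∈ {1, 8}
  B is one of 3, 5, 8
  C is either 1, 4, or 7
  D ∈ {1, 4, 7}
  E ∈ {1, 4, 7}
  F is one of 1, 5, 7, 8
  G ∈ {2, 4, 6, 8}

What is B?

The 3 variables C, D, E are confined to {1, 4, 7}, which locks those values in; drop them from A, F, G.
A has just one choice, so A = 8. Strike 8 from B, F, G.
That leaves F = 5. Eliminate 5 elsewhere: B.
So B = 3.

3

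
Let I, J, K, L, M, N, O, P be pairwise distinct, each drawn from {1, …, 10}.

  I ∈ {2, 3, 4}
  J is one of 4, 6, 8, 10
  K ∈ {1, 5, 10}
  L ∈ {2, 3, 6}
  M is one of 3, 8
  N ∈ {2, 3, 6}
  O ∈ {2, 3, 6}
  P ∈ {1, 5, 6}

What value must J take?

10

L, N, O share exactly the 3 values {2, 3, 6}; by pigeonhole those values go to them, so strike 2, 3, 6 from I, J, M, P.
I must be 4 (only option left). Strike 4 from J.
That leaves M = 8. Remove 8 from J.
So J = 10.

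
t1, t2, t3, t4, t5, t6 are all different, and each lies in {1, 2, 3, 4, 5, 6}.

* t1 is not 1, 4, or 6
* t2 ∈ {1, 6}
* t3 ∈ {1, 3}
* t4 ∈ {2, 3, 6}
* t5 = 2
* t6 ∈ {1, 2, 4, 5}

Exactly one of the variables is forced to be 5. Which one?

t5 has just one choice, so t5 = 2. So t1, t4, t6 can't be 2.
The 5 still-open variables draw from only 5 values {1, 3, 4, 5, 6}, so each is used; only t6 can be 4, hence t6 = 4.
The 4 still-open variables together cover exactly {1, 3, 5, 6} — 4 values for 4 variables — and 5 appears only in t1's list, so t1 = 5.

t1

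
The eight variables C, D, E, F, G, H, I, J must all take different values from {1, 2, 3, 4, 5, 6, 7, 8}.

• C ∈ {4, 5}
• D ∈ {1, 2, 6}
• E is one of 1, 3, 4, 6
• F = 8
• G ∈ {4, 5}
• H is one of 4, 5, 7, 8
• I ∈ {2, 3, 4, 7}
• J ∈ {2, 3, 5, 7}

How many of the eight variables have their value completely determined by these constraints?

2

F has just one choice, so F = 8. Remove 8 from H.
C and G between them cover only {4, 5} — a naked pair. Remove those values from E, H, I, J.
H has just one choice, so H = 7. Strike 7 from I, J.
I and J share exactly the 2 values {2, 3}; by pigeonhole those values go to them, so strike 2, 3 from D, E.
Determined: F=8, H=7. The other variables each still have more than one consistent value. That makes 2.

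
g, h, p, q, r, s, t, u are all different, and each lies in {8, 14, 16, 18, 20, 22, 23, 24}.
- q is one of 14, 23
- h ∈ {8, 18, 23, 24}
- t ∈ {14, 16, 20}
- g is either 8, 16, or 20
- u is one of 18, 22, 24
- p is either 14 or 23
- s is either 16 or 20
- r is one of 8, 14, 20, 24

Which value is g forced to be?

8

Among the 8 variables, 22 fits only u (and all 8 values in {8, 14, 16, 18, 20, 22, 23, 24} must be used), so u = 22.
The 7 still-open variables draw from only 7 values {8, 14, 16, 18, 20, 23, 24}, so each is used; only h can be 18, hence h = 18.
The 6 still-open variables draw from only 6 values {8, 14, 16, 20, 23, 24}, so each is used; only r can be 24, hence r = 24.
Among the 5 still-open variables, 8 fits only g (and all 5 values in {8, 14, 16, 20, 23} must be used), so g = 8.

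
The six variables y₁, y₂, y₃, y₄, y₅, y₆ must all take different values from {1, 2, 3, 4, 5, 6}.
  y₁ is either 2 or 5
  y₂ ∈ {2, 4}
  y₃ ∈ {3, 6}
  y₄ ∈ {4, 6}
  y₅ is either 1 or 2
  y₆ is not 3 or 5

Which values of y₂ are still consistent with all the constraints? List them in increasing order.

2, 4

Among the 6 variables, 3 fits only y₃ (and all 6 values in {1, 2, 3, 4, 5, 6} must be used), so y₃ = 3.
The 5 still-open variables together cover exactly {1, 2, 4, 5, 6} — 5 values for 5 variables — and 5 appears only in y₁'s list, so y₁ = 5.
No further eliminations apply; y₂ can still be any of 2, 4.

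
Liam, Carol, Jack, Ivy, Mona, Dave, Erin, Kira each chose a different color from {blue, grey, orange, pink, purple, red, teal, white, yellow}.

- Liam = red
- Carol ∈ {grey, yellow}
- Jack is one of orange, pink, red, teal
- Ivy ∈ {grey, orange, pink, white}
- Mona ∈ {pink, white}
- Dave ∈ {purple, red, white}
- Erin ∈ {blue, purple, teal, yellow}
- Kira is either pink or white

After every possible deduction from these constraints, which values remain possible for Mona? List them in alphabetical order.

pink, white

Liam must be red (only option left). Strike red from Jack, Dave.
Mona and Kira between them cover only {pink, white} — a naked pair. Remove those values from Jack, Ivy, Dave.
Dave's domain is down to {purple}, so Dave = purple. Eliminate purple elsewhere: Erin.
No further eliminations apply; Mona can still be any of pink, white.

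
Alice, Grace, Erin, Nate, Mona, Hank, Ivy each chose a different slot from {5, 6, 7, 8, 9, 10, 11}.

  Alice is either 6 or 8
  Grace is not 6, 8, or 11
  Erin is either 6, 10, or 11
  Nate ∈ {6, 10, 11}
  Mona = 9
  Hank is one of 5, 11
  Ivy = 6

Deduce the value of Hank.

Mona's domain is down to {9}, so Mona = 9. Eliminate 9 elsewhere: Grace.
Ivy must be 6 (only option left). So Alice, Erin, Nate can't be 6.
Alice has just one choice, so Alice = 8.
The 4 still-open variables draw from only 4 values {5, 7, 10, 11}, so each is used; only Grace can be 7, hence Grace = 7.
The 3 still-open variables draw from only 3 values {5, 10, 11}, so each is used; only Hank can be 5, hence Hank = 5.

5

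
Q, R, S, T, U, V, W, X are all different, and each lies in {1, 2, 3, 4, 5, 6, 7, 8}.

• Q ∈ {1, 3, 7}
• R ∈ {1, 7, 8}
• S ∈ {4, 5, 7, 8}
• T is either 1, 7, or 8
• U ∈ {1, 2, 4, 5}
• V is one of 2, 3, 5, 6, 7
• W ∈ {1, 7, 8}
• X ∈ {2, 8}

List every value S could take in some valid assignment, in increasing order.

4, 5

The 8 variables together cover exactly {1, 2, 3, 4, 5, 6, 7, 8} — 8 values for 8 variables — and 6 appears only in V's list, so V = 6.
The 7 still-open variables draw from only 7 values {1, 2, 3, 4, 5, 7, 8}, so each is used; only Q can be 3, hence Q = 3.
R, T, W share exactly the 3 values {1, 7, 8}; by pigeonhole those values go to them, so strike 1, 7, 8 from S, U, X.
X must be 2 (only option left). Eliminate 2 elsewhere: U.
No further eliminations apply; S can still be any of 4, 5.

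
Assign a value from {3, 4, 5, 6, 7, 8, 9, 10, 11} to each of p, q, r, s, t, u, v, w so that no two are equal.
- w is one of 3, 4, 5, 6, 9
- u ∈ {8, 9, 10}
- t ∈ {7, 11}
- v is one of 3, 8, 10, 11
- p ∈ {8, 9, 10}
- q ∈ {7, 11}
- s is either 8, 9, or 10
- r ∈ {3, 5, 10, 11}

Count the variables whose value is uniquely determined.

2

q and t between them cover only {7, 11} — a naked pair. Remove those values from r, v.
The 3 variables p, s, u are confined to {8, 9, 10}, which locks those values in; drop them from r, v, w.
v must be 3 (only option left). Remove 3 from r, w.
r must be 5 (only option left). So w can't be 5.
Determined: r=5, v=3. The other variables each still have more than one consistent value. That makes 2.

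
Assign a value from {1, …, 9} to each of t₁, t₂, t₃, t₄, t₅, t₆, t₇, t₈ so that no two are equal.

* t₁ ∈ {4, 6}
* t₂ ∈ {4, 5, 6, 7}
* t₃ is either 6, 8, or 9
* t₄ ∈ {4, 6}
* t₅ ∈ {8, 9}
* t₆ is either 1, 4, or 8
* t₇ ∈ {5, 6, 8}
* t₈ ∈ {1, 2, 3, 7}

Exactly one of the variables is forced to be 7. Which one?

t₂

The 2 variables t₁ and t₄ are confined to {4, 6}, which locks those values in; drop them from t₂, t₃, t₆, t₇.
t₃ and t₅ share exactly the 2 values {8, 9}; by pigeonhole those values go to them, so strike 8, 9 from t₆, t₇.
That leaves t₆ = 1. Eliminate 1 elsewhere: t₈.
t₇ has just one choice, so t₇ = 5. Strike 5 from t₂.
So 7 goes to t₂.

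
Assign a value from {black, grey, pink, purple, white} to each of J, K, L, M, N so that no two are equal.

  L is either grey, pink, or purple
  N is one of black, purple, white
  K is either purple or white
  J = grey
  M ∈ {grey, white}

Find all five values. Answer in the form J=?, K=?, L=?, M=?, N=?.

J must be grey (only option left). Remove grey from L, M.
M's domain is down to {white}, so M = white. Strike white from K, N.
K's domain is down to {purple}, so K = purple. Strike purple from L, N.
L has just one choice, so L = pink.
N has just one choice, so N = black.

J=grey, K=purple, L=pink, M=white, N=black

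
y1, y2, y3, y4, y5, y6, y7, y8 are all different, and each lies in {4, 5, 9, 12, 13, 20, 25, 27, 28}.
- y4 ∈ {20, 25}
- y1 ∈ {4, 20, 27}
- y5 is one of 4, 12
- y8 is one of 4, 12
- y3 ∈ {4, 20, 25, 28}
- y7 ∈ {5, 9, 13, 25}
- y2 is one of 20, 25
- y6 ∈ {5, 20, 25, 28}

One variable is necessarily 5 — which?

y6

y2 and y4 share exactly the 2 values {20, 25}; by pigeonhole those values go to them, so strike 20, 25 from y1, y3, y6, y7.
The 2 variables y5 and y8 are confined to {4, 12}, which locks those values in; drop them from y1, y3.
y1 has just one choice, so y1 = 27.
That leaves y3 = 28. So y6 can't be 28.
So 5 goes to y6.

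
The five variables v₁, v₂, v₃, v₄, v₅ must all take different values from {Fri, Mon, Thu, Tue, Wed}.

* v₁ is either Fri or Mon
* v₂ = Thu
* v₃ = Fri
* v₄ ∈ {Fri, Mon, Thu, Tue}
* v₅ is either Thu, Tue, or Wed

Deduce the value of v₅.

Wed

v₂'s domain is down to {Thu}, so v₂ = Thu. Remove Thu from v₄, v₅.
v₃ has just one choice, so v₃ = Fri. Strike Fri from v₁, v₄.
v₁ has just one choice, so v₁ = Mon. Strike Mon from v₄.
v₄ must be Tue (only option left). Eliminate Tue elsewhere: v₅.
So v₅ = Wed.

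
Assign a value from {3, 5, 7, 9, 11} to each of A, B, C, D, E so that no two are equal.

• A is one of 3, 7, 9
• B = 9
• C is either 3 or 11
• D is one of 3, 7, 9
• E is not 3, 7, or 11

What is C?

B has just one choice, so B = 9. So A, D, E can't be 9.
That leaves E = 5.
The 3 still-open variables draw from only 3 values {3, 7, 11}, so each is used; only C can be 11, hence C = 11.

11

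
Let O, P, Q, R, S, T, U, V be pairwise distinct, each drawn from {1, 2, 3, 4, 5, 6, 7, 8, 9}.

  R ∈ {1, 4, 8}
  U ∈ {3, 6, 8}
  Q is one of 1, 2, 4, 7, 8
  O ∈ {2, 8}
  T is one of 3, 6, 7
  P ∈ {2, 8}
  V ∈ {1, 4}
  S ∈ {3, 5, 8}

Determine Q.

Among the 8 variables, 5 fits only S (and all 8 values in {1, 2, 3, 4, 5, 6, 7, 8} must be used), so S = 5.
The 2 variables O and P are confined to {2, 8}, which locks those values in; drop them from Q, R, U.
R and V between them cover only {1, 4} — a naked pair. Remove those values from Q.
So Q = 7.

7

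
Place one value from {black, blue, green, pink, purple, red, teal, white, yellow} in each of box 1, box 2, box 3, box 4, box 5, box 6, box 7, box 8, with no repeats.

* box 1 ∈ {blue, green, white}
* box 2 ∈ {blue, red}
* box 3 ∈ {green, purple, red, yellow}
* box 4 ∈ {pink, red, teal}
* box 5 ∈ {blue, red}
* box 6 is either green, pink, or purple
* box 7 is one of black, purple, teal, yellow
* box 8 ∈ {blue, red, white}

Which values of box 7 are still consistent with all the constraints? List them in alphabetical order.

The 2 variables box 2 and box 5 are confined to {blue, red}, which locks those values in; drop them from box 1, box 3, box 4, box 8.
box 8 must be white (only option left). Strike white from box 1.
box 1's domain is down to {green}, so box 1 = green. Eliminate green elsewhere: box 3, box 6.
No further eliminations apply; box 7 can still be any of black, purple, teal, yellow.

black, purple, teal, yellow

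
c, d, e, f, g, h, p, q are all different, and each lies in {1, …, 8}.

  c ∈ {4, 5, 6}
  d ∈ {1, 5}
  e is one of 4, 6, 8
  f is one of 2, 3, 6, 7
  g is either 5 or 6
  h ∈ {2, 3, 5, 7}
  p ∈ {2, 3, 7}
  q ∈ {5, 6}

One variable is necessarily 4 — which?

The 8 variables together cover exactly {1, 2, 3, 4, 5, 6, 7, 8} — 8 values for 8 variables — and 1 appears only in d's list, so d = 1.
The 7 still-open variables draw from only 7 values {2, 3, 4, 5, 6, 7, 8}, so each is used; only e can be 8, hence e = 8.
The 6 still-open variables together cover exactly {2, 3, 4, 5, 6, 7} — 6 values for 6 variables — and 4 appears only in c's list, so c = 4.

c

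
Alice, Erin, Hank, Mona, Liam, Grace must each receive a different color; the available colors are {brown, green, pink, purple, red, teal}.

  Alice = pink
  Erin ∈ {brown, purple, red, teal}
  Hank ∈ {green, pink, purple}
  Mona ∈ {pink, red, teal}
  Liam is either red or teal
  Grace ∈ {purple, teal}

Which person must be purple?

Alice has just one choice, so Alice = pink. Eliminate pink elsewhere: Hank, Mona.
Among the 5 still-open variables, brown fits only Erin (and all 5 values in {brown, green, purple, red, teal} must be used), so Erin = brown.
The 4 still-open variables together cover exactly {green, purple, red, teal} — 4 values for 4 variables — and green appears only in Hank's list, so Hank = green.
The 3 still-open variables together cover exactly {purple, red, teal} — 3 values for 3 variables — and purple appears only in Grace's list, so Grace = purple.

Grace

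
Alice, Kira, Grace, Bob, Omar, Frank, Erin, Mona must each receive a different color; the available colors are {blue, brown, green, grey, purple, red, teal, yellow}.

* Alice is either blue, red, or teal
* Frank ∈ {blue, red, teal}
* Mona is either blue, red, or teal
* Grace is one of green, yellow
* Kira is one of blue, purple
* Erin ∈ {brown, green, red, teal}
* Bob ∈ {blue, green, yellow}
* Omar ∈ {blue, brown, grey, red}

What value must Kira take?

The 8 variables together cover exactly {blue, brown, green, grey, purple, red, teal, yellow} — 8 values for 8 variables — and grey appears only in Omar's list, so Omar = grey.
Among the 7 still-open variables, brown fits only Erin (and all 7 values in {blue, brown, green, purple, red, teal, yellow} must be used), so Erin = brown.
The 6 still-open variables draw from only 6 values {blue, green, purple, red, teal, yellow}, so each is used; only Kira can be purple, hence Kira = purple.

purple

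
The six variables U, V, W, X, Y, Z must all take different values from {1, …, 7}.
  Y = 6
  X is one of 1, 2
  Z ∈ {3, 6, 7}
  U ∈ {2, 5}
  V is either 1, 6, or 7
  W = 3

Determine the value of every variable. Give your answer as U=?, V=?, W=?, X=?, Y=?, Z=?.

U=5, V=1, W=3, X=2, Y=6, Z=7

W must be 3 (only option left). Strike 3 from Z.
Y must be 6 (only option left). So V, Z can't be 6.
Z must be 7 (only option left). So V can't be 7.
V must be 1 (only option left). So X can't be 1.
X has just one choice, so X = 2. Remove 2 from U.
U's domain is down to {5}, so U = 5.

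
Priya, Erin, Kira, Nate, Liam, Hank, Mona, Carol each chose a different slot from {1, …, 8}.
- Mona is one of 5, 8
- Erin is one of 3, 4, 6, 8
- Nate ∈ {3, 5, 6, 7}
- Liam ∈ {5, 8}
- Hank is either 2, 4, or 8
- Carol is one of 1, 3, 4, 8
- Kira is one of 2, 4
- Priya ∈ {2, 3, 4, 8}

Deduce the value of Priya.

The 8 variables draw from only 8 values {1, 2, 3, 4, 5, 6, 7, 8}, so each is used; only Carol can be 1, hence Carol = 1.
The 7 still-open variables together cover exactly {2, 3, 4, 5, 6, 7, 8} — 7 values for 7 variables — and 7 appears only in Nate's list, so Nate = 7.
The 6 still-open variables draw from only 6 values {2, 3, 4, 5, 6, 8}, so each is used; only Erin can be 6, hence Erin = 6.
The 5 still-open variables draw from only 5 values {2, 3, 4, 5, 8}, so each is used; only Priya can be 3, hence Priya = 3.

3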